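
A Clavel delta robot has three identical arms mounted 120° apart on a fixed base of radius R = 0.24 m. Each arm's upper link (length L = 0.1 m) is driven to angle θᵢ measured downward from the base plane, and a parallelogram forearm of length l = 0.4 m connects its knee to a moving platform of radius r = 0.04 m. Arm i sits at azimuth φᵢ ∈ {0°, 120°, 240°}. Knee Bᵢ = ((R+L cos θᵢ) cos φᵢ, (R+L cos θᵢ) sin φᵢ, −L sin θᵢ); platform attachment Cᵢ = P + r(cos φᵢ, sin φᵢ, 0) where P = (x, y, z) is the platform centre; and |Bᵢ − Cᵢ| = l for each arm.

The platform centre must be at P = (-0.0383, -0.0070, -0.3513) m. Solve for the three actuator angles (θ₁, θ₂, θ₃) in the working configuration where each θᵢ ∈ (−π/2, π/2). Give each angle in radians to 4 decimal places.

arm 1 (φ=0.0°): x'=-0.0383, y'=-0.0070
  A=0.2383, B=-0.3513, C=(l²−L²−A²−y'²−z²)/(2L)=-0.1512
  θ1 = atan2(B,A) + arccos(C/0.4245) = 0.9603
rotate P by −φ2: (0.0131, 0.0367, -0.3513)
  A=0.1869, B=-0.3513, C=(l²−L²−A²−y'²−z²)/(2L)=-0.0485
  θ2 = atan2(B,A) + arccos(C/0.3979) = 0.6111
rotate P by −φ3: (0.0252, -0.0297, -0.3513)
  A cos θ + B sin θ = C:  0.1748·cos θ + -0.3513·sin θ = -0.0242
  γ=atan2(-0.3513,0.1748)=-1.1091;  ψ=arccos(-0.0617)=1.6325;  θ3=γ+ψ≈0.5234

θ₁ = 0.9603, θ₂ = 0.6111, θ₃ = 0.5234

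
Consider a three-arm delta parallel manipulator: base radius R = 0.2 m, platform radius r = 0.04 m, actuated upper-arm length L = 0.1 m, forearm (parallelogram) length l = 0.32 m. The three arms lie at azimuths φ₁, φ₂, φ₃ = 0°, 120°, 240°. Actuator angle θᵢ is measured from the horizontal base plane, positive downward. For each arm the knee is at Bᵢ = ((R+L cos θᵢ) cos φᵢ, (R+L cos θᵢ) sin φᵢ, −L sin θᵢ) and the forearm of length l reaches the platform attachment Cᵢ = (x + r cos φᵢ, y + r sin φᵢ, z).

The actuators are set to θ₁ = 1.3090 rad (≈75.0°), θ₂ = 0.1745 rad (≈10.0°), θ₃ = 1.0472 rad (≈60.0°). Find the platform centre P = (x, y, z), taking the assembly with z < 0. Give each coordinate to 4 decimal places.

(-0.0633, 0.0643, -0.2868)

S1 = (0.1859·cos0.0°, 0.1859·sin0.0°, -0.0966) = (0.1859, 0.0000, -0.0966)
arm 2 at φ=120.0°: e+L cos θ2 = 0.2585;  S2 = (-0.1292, 0.2239, -0.0174)
φ3=240.0°: virtual centre (-0.1050, -0.1819, -0.0866), radius l
eliminate P² terms by subtracting sphere 1 from 2 and 3
[-0.6302 0.4477 0.1585]·P = 0.0232;  [-0.5818 -0.3637 0.0200]·P = 0.0077
Cramer: x(z) = -0.0243+0.1360z;  y(z) = 0.0177-0.1625z
sphere 1 gives Az²+Bz+C=0 with A=1.0449, B=0.1303, C=-0.0486;  B²−4AC=0.2200;  roots -0.2868, 0.1621;  negative root z = -0.2868
x = -0.0633, y = 0.0643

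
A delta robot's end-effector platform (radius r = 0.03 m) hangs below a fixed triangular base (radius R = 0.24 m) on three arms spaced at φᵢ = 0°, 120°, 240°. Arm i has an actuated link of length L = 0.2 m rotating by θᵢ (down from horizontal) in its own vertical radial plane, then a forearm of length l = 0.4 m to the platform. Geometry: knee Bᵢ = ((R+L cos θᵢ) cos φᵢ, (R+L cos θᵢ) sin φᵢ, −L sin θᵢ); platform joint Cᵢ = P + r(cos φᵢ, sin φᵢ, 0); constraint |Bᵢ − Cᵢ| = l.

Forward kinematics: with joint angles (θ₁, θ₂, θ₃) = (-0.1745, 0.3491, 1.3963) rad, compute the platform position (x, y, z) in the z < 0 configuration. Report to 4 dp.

O1 = (0.4070·cos0.0°, 0.4070·sin0.0°, 0.0347) = (0.4070, 0.0000, 0.0347)
arm 2 at φ=120.0°: e+L cos θ2 = 0.3979;  O2 = (-0.1990, 0.3446, -0.0684)
O3 = (0.2447·cos240.0°, 0.2447·sin240.0°, -0.1970) = (-0.1224, -0.2119, -0.1970)
|O₂|²−|O₁|² = -0.0038;  |O₃|²−|O₁|² = -0.0681
[-1.2119 0.6892 -0.2063]·P = -0.0038;  [-1.0586 -0.4239 -0.4634]·P = -0.0681
det = 1.2433;  x = 0.0391+-0.3272z,  y = 0.0632+-0.2760z
quadratic in z: (1.1832)z²+(0.1364)z+(-0.0195)=0, √Δ=0.3327 → z ∈ {-0.1982, 0.0829}; z = -0.1982 (taking z<0)
x = 0.1039, y = 0.1179

(0.1039, 0.1179, -0.1982)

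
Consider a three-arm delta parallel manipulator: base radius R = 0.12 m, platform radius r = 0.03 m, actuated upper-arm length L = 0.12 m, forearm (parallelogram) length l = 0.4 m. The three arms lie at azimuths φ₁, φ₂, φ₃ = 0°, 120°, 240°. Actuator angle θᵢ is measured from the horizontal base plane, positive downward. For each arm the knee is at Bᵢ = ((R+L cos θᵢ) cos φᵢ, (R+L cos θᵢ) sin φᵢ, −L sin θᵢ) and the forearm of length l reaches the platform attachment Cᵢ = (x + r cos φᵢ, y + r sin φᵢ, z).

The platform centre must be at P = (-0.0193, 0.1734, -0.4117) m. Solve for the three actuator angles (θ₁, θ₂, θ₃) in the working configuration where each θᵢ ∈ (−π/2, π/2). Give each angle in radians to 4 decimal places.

θ₁ = 0.9602, θ₂ = 0.1746, θ₃ = 1.3967

rotate P by −φ1: (-0.0193, 0.1734, -0.4117)
  e−x'=0.1093;  (l²−L²−(e−x')²−y'²−z²)/2L = -0.2746
  θ1 = atan2(B,A) + arccos(C/0.4260) = 0.9602
φ2=120.0° → target in arm frame (0.1598, -0.0700)
  A=-0.0698, B=-0.4117, C=(l²−L²−A²−y'²−z²)/(2L)=-0.1403
  γ=atan2(-0.4117,-0.0698)=-1.7388;  ψ=arccos(-0.3360)=1.9134;  θ2=γ+ψ≈0.1746
rotate P by −φ3: (-0.1405, -0.1034, -0.4117)
  e−x'=0.2305;  (l²−L²−(e−x')²−y'²−z²)/2L = -0.3655
  γ=atan2(-0.4117,0.2305)=-1.0604;  ψ=arccos(-0.7747)=2.4571;  θ3=γ+ψ≈1.3967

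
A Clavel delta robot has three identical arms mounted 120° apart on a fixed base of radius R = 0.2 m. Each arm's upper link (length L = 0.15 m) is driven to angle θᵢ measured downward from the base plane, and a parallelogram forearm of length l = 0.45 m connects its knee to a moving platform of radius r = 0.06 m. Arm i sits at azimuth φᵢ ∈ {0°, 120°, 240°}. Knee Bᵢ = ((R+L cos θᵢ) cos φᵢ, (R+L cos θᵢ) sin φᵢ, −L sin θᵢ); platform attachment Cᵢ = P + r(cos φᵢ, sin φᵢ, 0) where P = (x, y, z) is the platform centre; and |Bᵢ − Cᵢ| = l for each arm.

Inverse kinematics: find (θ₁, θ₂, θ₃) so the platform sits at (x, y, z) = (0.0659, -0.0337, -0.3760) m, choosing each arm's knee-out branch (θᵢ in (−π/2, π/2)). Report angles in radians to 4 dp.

θ₁ = -0.0875, θ₂ = 0.5234, θ₃ = 0.2616

φ1=0.0° → target in arm frame (0.0659, -0.0337)
  e−x'=0.0741;  (l²−L²−(e−x')²−y'²−z²)/2L = 0.1067
  √(A²+B²)=0.3832;  θ1 = -1.3762+1.2888 ≈ -0.0875
arm 2 (φ=120.0°): x'=-0.0621, y'=-0.0402
  A cos θ + B sin θ = C:  0.2021·cos θ + -0.3760·sin θ = -0.0128
  γ=atan2(-0.3760,0.2021)=-1.0775;  ψ=arccos(-0.0301)=1.6009;  θ2=γ+ψ≈0.5234
φ3=240.0° → target in arm frame (-0.0038, 0.0739)
  A=0.1438, B=-0.3760, C=(l²−L²−A²−y'²−z²)/(2L)=0.0416
  √(A²+B²)=0.4025;  θ3 = -1.2056+1.4672 ≈ 0.2616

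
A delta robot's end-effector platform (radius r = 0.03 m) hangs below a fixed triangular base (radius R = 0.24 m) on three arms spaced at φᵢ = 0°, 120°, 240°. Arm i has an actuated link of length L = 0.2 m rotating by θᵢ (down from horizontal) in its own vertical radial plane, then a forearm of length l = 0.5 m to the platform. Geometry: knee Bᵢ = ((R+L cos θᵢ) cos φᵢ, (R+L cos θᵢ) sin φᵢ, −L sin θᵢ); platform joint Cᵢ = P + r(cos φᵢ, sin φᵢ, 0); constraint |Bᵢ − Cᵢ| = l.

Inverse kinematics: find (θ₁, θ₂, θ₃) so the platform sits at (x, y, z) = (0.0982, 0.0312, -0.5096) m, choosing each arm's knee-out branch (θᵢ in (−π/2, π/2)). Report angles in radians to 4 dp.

θ₁ = 0.5235, θ₂ = 0.9597, θ₃ = 1.1345

arm 1 (φ=0.0°): x'=0.0982, y'=0.0312
  A cos θ + B sin θ = C:  0.1118·cos θ + -0.5096·sin θ = -0.1579
  γ=atan2(-0.5096,0.1118)=-1.3548;  ψ=arccos(-0.3027)=1.8783;  θ1=γ+ψ≈0.5235
rotate P by −φ2: (-0.0221, -0.1006, -0.5096)
  A cos θ + B sin θ = C:  0.2321·cos θ + -0.5096·sin θ = -0.2842
  γ=atan2(-0.5096,0.2321)=-1.1434;  ψ=arccos(-0.5075)=2.1031;  θ2=γ+ψ≈0.9597
arm 3 (φ=240.0°): x'=-0.0761, y'=0.0694
  A cos θ + B sin θ = C:  0.2861·cos θ + -0.5096·sin θ = -0.3409
  θ3 = atan2(B,A) + arccos(C/0.5844) = 1.1345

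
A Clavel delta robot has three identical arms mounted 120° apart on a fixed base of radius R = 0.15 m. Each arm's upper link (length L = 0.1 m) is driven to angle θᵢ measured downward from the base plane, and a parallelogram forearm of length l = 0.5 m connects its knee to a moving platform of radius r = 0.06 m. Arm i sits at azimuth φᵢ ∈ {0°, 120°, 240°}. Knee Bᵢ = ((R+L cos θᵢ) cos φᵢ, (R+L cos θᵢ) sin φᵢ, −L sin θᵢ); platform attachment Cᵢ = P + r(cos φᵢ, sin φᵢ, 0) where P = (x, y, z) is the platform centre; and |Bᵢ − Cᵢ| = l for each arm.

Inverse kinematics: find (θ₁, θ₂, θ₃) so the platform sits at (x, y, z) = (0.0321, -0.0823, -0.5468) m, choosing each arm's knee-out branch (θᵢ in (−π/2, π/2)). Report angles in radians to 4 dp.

φ1=0.0° → target in arm frame (0.0321, -0.0823)
  A=0.0579, B=-0.5468, C=(l²−L²−A²−y'²−z²)/(2L)=-0.3456
  γ=atan2(-0.5468,0.0579)=-1.4653;  ψ=arccos(-0.6285)=2.2504;  θ1=γ+ψ≈0.7851
arm 2 (φ=120.0°): x'=-0.0873, y'=0.0134
  A cos θ + B sin θ = C:  0.1773·cos θ + -0.5468·sin θ = -0.4531
  θ2 = atan2(B,A) + arccos(C/0.5748) = 1.2214
rotate P by −φ3: (0.0552, 0.0689, -0.5468)
  e−x'=0.0348;  (l²−L²−(e−x')²−y'²−z²)/2L = -0.3248
  √(A²+B²)=0.5479;  θ3 = -1.5073+2.2053 ≈ 0.6980

θ₁ = 0.7851, θ₂ = 1.2214, θ₃ = 0.6980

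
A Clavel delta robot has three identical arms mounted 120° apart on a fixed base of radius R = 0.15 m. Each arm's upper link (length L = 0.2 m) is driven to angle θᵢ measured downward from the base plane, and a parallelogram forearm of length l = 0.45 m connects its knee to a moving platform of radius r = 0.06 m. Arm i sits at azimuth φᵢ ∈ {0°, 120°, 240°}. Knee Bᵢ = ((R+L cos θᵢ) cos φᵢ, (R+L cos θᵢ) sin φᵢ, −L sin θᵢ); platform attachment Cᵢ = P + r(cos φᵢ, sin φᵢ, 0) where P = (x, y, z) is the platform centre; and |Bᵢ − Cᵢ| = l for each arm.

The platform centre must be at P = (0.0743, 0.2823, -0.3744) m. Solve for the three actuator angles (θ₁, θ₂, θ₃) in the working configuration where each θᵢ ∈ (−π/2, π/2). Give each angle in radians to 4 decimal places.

θ₁ = 0.4364, θ₂ = -0.0875, θ₃ = 1.3963

φ1=0.0° → target in arm frame (0.0743, 0.2823)
  A cos θ + B sin θ = C:  0.0157·cos θ + -0.3744·sin θ = -0.1440
  √(A²+B²)=0.3747;  θ1 = -1.5289+1.9653 ≈ 0.4364
arm 2 (φ=120.0°): x'=0.2073, y'=-0.2055
  A=-0.1173, B=-0.3744, C=(l²−L²−A²−y'²−z²)/(2L)=-0.0842
  γ=atan2(-0.3744,-0.1173)=-1.8745;  ψ=arccos(-0.2145)=1.7870;  θ2=γ+ψ≈-0.0875
rotate P by −φ3: (-0.2816, -0.0768, -0.3744)
  e−x'=0.3716;  (l²−L²−(e−x')²−y'²−z²)/2L = -0.3042
  θ3 = atan2(B,A) + arccos(C/0.5275) = 1.3963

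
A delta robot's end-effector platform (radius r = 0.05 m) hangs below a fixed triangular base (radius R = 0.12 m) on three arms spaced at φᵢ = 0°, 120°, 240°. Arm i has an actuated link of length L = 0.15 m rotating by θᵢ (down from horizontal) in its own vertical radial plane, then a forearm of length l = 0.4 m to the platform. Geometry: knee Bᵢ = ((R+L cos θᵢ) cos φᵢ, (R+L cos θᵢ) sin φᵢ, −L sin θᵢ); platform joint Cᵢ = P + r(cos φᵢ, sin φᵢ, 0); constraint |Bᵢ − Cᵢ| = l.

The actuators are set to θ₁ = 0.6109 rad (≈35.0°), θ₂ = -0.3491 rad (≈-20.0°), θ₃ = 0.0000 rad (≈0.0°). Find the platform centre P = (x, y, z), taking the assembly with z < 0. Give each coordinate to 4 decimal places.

S1 = (0.1929·cos0.0°, 0.1929·sin0.0°, -0.0860) = (0.1929, 0.0000, -0.0860)
S2 = (0.2110·cos120.0°, 0.2110·sin120.0°, 0.0513) = (-0.1055, 0.1827, 0.0513)
arm 3 at φ=240.0°: (R−r)+L cos θ3 = 0.2200;  S3 = (-0.1100, -0.1905, 0.0000)
subtract pairs → two planes through P
linear system: -0.5967x+0.3654y = 0.0025−0.2747z; -0.6057x+-0.3811y = 0.0038−0.1721z
Cramer: x(z) = -0.0052+0.3734z;  y(z) = -0.0016-0.1420z
sphere 1 gives Az²+Bz+C=0 with A=1.1596, B=0.0246, C=-0.1133;  B²−4AC=0.5263;  roots -0.3234, 0.3022;  negative root z = -0.3234
x = -0.1260, y = 0.0443

(-0.1260, 0.0443, -0.3234)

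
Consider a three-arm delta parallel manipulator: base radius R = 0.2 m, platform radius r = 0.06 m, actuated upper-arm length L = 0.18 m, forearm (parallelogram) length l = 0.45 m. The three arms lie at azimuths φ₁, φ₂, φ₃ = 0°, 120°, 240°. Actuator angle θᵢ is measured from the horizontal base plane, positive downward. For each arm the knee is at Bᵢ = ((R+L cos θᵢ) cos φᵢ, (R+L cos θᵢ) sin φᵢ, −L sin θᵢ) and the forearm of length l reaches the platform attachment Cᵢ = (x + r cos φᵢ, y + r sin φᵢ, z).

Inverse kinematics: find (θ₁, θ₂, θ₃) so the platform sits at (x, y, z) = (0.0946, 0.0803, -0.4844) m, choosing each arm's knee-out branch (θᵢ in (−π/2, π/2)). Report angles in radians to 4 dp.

rotate P by −φ1: (0.0946, 0.0803, -0.4844)
  e−x'=0.0454;  (l²−L²−(e−x')²−y'²−z²)/2L = -0.2029
  θ1 = atan2(B,A) + arccos(C/0.4865) = 0.5237
φ2=120.0° → target in arm frame (0.0222, -0.1221)
  e−x'=0.1178;  (l²−L²−(e−x')²−y'²−z²)/2L = -0.2592
  θ2 = atan2(B,A) + arccos(C/0.4985) = 0.7853
arm 3 (φ=240.0°): x'=-0.1168, y'=0.0418
  e−x'=0.2568;  (l²−L²−(e−x')²−y'²−z²)/2L = -0.3674
  √(A²+B²)=0.5483;  θ3 = -1.0833+2.3051 ≈ 1.2218

θ₁ = 0.5237, θ₂ = 0.7853, θ₃ = 1.2218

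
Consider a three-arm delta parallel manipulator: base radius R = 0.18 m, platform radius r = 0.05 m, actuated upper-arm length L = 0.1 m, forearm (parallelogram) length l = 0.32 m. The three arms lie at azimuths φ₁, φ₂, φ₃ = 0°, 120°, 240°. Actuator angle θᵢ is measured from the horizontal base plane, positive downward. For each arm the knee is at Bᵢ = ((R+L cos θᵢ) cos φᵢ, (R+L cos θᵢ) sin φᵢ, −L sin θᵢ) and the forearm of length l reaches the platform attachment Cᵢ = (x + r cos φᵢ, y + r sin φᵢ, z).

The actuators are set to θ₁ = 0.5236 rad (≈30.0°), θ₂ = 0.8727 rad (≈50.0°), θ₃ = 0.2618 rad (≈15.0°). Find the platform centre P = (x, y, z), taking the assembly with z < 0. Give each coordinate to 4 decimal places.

arm 1 at φ=0.0°: e+L cos θ1 = 0.2166;  O1 = (0.2166, 0.0000, -0.0500)
arm 2 at φ=120.0°: e+L cos θ2 = 0.1943;  O2 = (-0.0971, 0.1682, -0.0766)
arm 3 at φ=240.0°: e+L cos θ3 = 0.2266;  O3 = (-0.1133, -0.1962, -0.0259)
subtract pairs → two planes through P
linear system: -0.6275x+0.3365y = -0.0058−-0.0532z; -0.6598x+-0.3925y = 0.0026−0.0482z
Cramer: x(z) = 0.0030-0.0099z;  y(z) = -0.0117+0.1396z
into |P−O₁|² = l²: 1.0196z² + 0.1010z + -0.0541 = 0;  Δ = 0.2310;  z = -0.2852 or 0.1862 → z<0 root = -0.2852
x = 0.0058, y = -0.0515

(0.0058, -0.0515, -0.2852)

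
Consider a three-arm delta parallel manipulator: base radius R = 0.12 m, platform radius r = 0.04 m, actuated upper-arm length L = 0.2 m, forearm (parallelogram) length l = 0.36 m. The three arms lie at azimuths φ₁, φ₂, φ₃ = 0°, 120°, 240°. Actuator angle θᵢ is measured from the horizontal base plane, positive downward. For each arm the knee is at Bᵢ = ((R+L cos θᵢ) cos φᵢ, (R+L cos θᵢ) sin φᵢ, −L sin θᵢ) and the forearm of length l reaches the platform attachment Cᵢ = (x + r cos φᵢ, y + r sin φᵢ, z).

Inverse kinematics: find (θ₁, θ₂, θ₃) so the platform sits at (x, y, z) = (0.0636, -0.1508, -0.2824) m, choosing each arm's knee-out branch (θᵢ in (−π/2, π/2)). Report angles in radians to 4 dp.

θ₁ = 0.1746, θ₂ = 1.0470, θ₃ = 0.0001

arm 1 (φ=0.0°): x'=0.0636, y'=-0.1508
  A=0.0164, B=-0.2824, C=(l²−L²−A²−y'²−z²)/(2L)=-0.0329
  γ=atan2(-0.2824,0.0164)=-1.5128;  ψ=arccos(-0.1163)=1.6874;  θ1=γ+ψ≈0.1746
φ2=120.0° → target in arm frame (-0.1624, 0.0203)
  A=0.2424, B=-0.2824, C=(l²−L²−A²−y'²−z²)/(2L)=-0.1233
  √(A²+B²)=0.3722;  θ2 = -0.8615+1.9085 ≈ 1.0470
rotate P by −φ3: (0.0988, 0.1305, -0.2824)
  A cos θ + B sin θ = C:  -0.0188·cos θ + -0.2824·sin θ = -0.0188
  θ3 = atan2(B,A) + arccos(C/0.2830) = 0.0001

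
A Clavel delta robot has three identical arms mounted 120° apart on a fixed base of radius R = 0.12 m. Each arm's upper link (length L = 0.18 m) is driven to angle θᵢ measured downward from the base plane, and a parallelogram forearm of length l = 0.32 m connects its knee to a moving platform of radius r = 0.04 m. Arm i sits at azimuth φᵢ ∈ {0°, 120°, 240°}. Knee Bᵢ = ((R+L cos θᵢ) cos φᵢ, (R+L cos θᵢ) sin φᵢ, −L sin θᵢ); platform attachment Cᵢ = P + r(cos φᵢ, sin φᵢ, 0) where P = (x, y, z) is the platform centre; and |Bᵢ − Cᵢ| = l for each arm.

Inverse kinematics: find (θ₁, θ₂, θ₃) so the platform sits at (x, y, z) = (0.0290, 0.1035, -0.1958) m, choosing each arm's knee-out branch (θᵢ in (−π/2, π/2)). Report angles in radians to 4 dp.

θ₁ = 0.0002, θ₂ = -0.3487, θ₃ = 0.7852

arm 1 (φ=0.0°): x'=0.0290, y'=0.1035
  A=0.0510, B=-0.1958, C=(l²−L²−A²−y'²−z²)/(2L)=0.0510
  γ=atan2(-0.1958,0.0510)=-1.3160;  ψ=arccos(0.2519)=1.3161;  θ1=γ+ψ≈0.0002
φ2=120.0° → target in arm frame (0.0751, -0.0769)
  A cos θ + B sin θ = C:  0.0049·cos θ + -0.1958·sin θ = 0.0715
  √(A²+B²)=0.1959;  θ2 = -1.5459+1.1972 ≈ -0.3487
rotate P by −φ3: (-0.1041, -0.0266, -0.1958)
  A=0.1841, B=-0.1958, C=(l²−L²−A²−y'²−z²)/(2L)=-0.0082
  γ=atan2(-0.1958,0.1841)=-0.8161;  ψ=arccos(-0.0305)=1.6013;  θ3=γ+ψ≈0.7852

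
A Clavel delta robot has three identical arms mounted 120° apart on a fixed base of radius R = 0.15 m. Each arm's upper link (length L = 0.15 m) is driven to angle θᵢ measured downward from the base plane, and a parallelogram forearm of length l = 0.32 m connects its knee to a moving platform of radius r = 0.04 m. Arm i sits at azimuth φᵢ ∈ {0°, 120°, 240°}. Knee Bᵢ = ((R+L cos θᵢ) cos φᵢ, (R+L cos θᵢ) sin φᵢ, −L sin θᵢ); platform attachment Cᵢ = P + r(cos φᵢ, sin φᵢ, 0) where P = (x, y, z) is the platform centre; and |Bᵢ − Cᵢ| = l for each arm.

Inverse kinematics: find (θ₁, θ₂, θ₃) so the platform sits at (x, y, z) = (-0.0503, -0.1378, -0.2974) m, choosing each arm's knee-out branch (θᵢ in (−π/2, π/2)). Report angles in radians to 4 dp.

θ₁ = 1.0473, θ₂ = 1.2217, θ₃ = 0.0004

rotate P by −φ1: (-0.0503, -0.1378, -0.2974)
  A=0.1603, B=-0.2974, C=(l²−L²−A²−y'²−z²)/(2L)=-0.1774
  γ=atan2(-0.2974,0.1603)=-1.0764;  ψ=arccos(-0.5252)=2.1237;  θ1=γ+ψ≈1.0473
rotate P by −φ2: (-0.0942, 0.1125, -0.2974)
  e−x'=0.2042;  (l²−L²−(e−x')²−y'²−z²)/2L = -0.2096
  γ=atan2(-0.2974,0.2042)=-0.9691;  ψ=arccos(-0.5811)=2.1909;  θ2=γ+ψ≈1.2217
rotate P by −φ3: (0.1445, 0.0253, -0.2974)
  A=-0.0345, B=-0.2974, C=(l²−L²−A²−y'²−z²)/(2L)=-0.0346
  θ3 = atan2(B,A) + arccos(C/0.2994) = 0.0004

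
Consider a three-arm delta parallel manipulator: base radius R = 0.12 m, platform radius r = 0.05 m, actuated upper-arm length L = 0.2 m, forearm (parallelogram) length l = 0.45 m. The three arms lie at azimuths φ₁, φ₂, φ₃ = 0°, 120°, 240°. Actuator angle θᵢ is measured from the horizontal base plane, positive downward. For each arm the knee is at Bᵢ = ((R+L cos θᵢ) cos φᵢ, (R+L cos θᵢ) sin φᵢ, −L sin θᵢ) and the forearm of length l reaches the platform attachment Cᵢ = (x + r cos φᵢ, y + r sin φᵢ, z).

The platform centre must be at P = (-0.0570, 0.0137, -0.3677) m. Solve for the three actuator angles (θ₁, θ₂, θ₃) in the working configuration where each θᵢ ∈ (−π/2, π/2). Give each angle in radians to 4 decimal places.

θ₁ = 0.2619, θ₂ = -0.0872, θ₃ = 0.0004

φ1=0.0° → target in arm frame (-0.0570, 0.0137)
  A cos θ + B sin θ = C:  0.1270·cos θ + -0.3677·sin θ = 0.0275
  √(A²+B²)=0.3890;  θ1 = -1.2382+1.5002 ≈ 0.2619
φ2=120.0° → target in arm frame (0.0404, 0.0425)
  A cos θ + B sin θ = C:  0.0296·cos θ + -0.3677·sin θ = 0.0615
  γ=atan2(-0.3677,0.0296)=-1.4904;  ψ=arccos(0.1668)=1.4032;  θ2=γ+ψ≈-0.0872
arm 3 (φ=240.0°): x'=0.0166, y'=-0.0562
  e−x'=0.0534;  (l²−L²−(e−x')²−y'²−z²)/2L = 0.0532
  √(A²+B²)=0.3716;  θ3 = -1.4267+1.4271 ≈ 0.0004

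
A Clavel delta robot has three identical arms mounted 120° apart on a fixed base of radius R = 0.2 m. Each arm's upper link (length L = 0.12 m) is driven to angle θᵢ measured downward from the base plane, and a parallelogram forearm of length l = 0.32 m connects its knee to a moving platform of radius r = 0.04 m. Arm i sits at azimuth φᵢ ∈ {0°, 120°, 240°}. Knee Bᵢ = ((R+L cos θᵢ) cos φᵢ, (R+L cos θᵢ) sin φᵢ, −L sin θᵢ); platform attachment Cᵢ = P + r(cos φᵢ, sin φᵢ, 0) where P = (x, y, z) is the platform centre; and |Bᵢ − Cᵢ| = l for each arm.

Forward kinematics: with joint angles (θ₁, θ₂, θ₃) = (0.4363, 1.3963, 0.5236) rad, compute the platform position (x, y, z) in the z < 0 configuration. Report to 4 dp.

φ1=0.0°: virtual centre (0.2688, 0.0000, -0.0507), radius l
arm 2 at φ=120.0°: (R−r)+L cos θ2 = 0.1808;  S2 = (-0.0904, 0.1566, -0.1182)
φ3=240.0°: virtual centre (-0.1320, -0.2286, -0.0600), radius l
subtract pairs → two planes through P
linear system: -0.7184x+0.3132y = -0.0281−-0.1349z; -0.8014x+-0.4571y = -0.0015−-0.0186z
det = 0.5794;  x = 0.0230+-0.1165z,  y = -0.0370+0.1636z
into |P−S₁|² = l²: 1.0403z² + 0.1466z + -0.0381 = 0;  Δ = 0.1799;  z = -0.2743 or 0.1334 → z<0 root = -0.2743
x = 0.0550, y = -0.0819

(0.0550, -0.0819, -0.2743)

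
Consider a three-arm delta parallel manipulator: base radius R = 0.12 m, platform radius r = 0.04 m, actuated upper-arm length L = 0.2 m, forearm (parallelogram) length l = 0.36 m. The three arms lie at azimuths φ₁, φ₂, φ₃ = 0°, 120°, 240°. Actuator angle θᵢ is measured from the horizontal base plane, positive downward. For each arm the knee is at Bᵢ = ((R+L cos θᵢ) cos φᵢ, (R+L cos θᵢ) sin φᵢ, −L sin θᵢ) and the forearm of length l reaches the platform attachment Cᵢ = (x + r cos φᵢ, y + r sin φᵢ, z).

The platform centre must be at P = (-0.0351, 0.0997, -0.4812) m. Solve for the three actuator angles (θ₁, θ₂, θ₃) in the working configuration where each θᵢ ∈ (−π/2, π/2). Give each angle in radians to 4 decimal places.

θ₁ = 1.2219, θ₂ = 0.7857, θ₃ = 1.3091

rotate P by −φ1: (-0.0351, 0.0997, -0.4812)
  A=0.1151, B=-0.4812, C=(l²−L²−A²−y'²−z²)/(2L)=-0.4129
  γ=atan2(-0.4812,0.1151)=-1.3360;  ψ=arccos(-0.8344)=2.5579;  θ1=γ+ψ≈1.2219
rotate P by −φ2: (0.1039, -0.0195, -0.4812)
  A cos θ + B sin θ = C:  -0.0239·cos θ + -0.4812·sin θ = -0.3573
  √(A²+B²)=0.4818;  θ2 = -1.6204+2.4061 ≈ 0.7857
rotate P by −φ3: (-0.0688, -0.0802, -0.4812)
  A=0.1488, B=-0.4812, C=(l²−L²−A²−y'²−z²)/(2L)=-0.4263
  γ=atan2(-0.4812,0.1488)=-1.2709;  ψ=arccos(-0.8464)=2.5800;  θ3=γ+ψ≈1.3091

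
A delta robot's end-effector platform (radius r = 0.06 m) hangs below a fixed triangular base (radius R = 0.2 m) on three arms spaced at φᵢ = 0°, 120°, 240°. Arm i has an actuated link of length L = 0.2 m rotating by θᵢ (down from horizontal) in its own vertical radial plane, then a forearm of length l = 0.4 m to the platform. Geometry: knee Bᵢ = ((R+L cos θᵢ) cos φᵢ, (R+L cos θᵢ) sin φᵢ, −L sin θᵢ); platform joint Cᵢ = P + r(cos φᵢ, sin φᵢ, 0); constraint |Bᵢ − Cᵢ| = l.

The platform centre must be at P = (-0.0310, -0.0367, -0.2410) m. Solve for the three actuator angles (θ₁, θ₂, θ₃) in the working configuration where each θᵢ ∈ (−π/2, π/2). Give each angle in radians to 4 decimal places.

θ₁ = 0.3488, θ₂ = 0.2616, θ₃ = -0.1744

arm 1 (φ=0.0°): x'=-0.0310, y'=-0.0367
  A=0.1710, B=-0.2410, C=(l²−L²−A²−y'²−z²)/(2L)=0.0783
  √(A²+B²)=0.2955;  θ1 = -0.9537+1.3025 ≈ 0.3488
rotate P by −φ2: (-0.0163, 0.0452, -0.2410)
  e−x'=0.1563;  (l²−L²−(e−x')²−y'²−z²)/2L = 0.0886
  θ2 = atan2(B,A) + arccos(C/0.2872) = 0.2616
arm 3 (φ=240.0°): x'=0.0473, y'=-0.0085
  A=0.0927, B=-0.2410, C=(l²−L²−A²−y'²−z²)/(2L)=0.1331
  γ=atan2(-0.2410,0.0927)=-1.2035;  ψ=arccos(0.5156)=1.0291;  θ3=γ+ψ≈-0.1744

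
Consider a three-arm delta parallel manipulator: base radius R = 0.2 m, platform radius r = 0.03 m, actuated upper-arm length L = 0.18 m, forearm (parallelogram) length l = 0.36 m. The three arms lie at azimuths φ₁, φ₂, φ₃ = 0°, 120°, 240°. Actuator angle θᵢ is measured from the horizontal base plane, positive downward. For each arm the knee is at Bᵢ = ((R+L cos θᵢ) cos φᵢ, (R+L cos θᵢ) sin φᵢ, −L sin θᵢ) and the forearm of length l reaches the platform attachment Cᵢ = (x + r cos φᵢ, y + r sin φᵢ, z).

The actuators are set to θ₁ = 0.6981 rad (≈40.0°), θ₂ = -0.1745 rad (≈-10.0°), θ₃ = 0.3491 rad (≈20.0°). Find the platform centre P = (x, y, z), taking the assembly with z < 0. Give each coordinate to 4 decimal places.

(-0.0473, 0.0281, -0.1670)

O1 = (0.3079·cos0.0°, 0.3079·sin0.0°, -0.1157) = (0.3079, 0.0000, -0.1157)
arm 2 at φ=120.0°: (R−r)+L cos θ2 = 0.3473;  O2 = (-0.1736, 0.3007, 0.0313)
arm 3 at φ=240.0°: (R−r)+L cos θ3 = 0.3391;  O3 = (-0.1696, -0.2937, -0.0616)
eliminate P² terms by subtracting sphere 1 from 2 and 3
[-0.9630 0.6015 0.2939]·P = 0.0134;  [-0.9549 -0.5874 0.1083]·P = 0.0106
Cramer: x(z) = -0.0125+0.2085z;  y(z) = 0.0022-0.1547z
quadratic in z: (1.0674)z²+(0.0971)z+(-0.0136)=0, √Δ=0.2594 → z ∈ {-0.1670, 0.0761}; z = -0.1670 (taking z<0)
x = -0.0473, y = 0.0281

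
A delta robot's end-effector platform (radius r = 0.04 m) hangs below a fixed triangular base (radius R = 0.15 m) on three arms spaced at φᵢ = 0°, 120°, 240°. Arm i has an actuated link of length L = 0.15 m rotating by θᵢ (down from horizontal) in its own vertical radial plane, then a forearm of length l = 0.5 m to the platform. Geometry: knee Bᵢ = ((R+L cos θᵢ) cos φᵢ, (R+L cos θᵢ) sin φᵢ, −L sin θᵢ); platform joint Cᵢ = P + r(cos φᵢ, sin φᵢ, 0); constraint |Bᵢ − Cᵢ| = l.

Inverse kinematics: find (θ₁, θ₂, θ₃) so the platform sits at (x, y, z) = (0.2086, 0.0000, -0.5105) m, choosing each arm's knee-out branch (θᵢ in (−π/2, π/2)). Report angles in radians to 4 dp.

φ1=0.0° → target in arm frame (0.2086, 0.0000)
  A cos θ + B sin θ = C:  -0.0986·cos θ + -0.5105·sin θ = -0.1428
  √(A²+B²)=0.5199;  θ1 = -1.7616+1.8490 ≈ 0.0874
rotate P by −φ2: (-0.1043, -0.1807, -0.5105)
  e−x'=0.2143;  (l²−L²−(e−x')²−y'²−z²)/2L = -0.3722
  θ2 = atan2(B,A) + arccos(C/0.5537) = 1.1348
rotate P by −φ3: (-0.1043, 0.1807, -0.5105)
  A=0.2143, B=-0.5105, C=(l²−L²−A²−y'²−z²)/(2L)=-0.3722
  θ3 = atan2(B,A) + arccos(C/0.5537) = 1.1348

θ₁ = 0.0874, θ₂ = 1.1348, θ₃ = 1.1348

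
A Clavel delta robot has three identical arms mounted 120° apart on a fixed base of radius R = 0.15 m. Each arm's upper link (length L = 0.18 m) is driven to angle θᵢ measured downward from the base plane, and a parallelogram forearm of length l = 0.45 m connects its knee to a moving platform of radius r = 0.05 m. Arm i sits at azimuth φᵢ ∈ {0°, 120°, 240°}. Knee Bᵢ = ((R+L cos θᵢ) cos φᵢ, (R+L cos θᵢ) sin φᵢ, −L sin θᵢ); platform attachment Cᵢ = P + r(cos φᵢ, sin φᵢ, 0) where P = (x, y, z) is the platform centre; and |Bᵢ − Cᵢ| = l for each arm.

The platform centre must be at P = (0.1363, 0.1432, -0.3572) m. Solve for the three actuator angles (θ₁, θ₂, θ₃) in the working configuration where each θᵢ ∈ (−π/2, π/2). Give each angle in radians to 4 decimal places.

φ1=0.0° → target in arm frame (0.1363, 0.1432)
  A=-0.0363, B=-0.3572, C=(l²−L²−A²−y'²−z²)/(2L)=0.0575
  √(A²+B²)=0.3590;  θ1 = -1.6721+1.4101 ≈ -0.2620
φ2=120.0° → target in arm frame (0.0559, -0.1896)
  e−x'=0.0441;  (l²−L²−(e−x')²−y'²−z²)/2L = 0.0128
  γ=atan2(-0.3572,0.0441)=-1.4479;  ψ=arccos(0.0355)=1.5353;  θ2=γ+ψ≈0.0874
φ3=240.0° → target in arm frame (-0.1922, 0.0464)
  A cos θ + B sin θ = C:  0.2922·cos θ + -0.3572·sin θ = -0.1250
  θ3 = atan2(B,A) + arccos(C/0.4615) = 0.9599

θ₁ = -0.2620, θ₂ = 0.0874, θ₃ = 0.9599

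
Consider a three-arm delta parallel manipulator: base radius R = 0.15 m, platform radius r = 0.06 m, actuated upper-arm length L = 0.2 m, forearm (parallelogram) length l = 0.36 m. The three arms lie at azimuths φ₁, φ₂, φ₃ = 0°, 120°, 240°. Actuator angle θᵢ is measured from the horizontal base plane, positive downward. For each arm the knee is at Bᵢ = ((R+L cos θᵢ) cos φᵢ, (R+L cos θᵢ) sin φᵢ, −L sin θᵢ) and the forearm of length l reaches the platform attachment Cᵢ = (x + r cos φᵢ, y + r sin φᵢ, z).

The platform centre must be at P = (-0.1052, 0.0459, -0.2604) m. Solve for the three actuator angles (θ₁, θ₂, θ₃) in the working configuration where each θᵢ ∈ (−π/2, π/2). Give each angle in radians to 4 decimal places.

φ1=0.0° → target in arm frame (-0.1052, 0.0459)
  A=0.1952, B=-0.2604, C=(l²−L²−A²−y'²−z²)/(2L)=-0.0460
  √(A²+B²)=0.3254;  θ1 = -0.9275+1.7128 ≈ 0.7852
arm 2 (φ=120.0°): x'=0.0924, y'=0.0682
  A=-0.0024, B=-0.2604, C=(l²−L²−A²−y'²−z²)/(2L)=0.0429
  γ=atan2(-0.2604,-0.0024)=-1.5798;  ψ=arccos(0.1646)=1.4055;  θ2=γ+ψ≈-0.1743
arm 3 (φ=240.0°): x'=0.0128, y'=-0.1141
  A=0.0772, B=-0.2604, C=(l²−L²−A²−y'²−z²)/(2L)=0.0071
  γ=atan2(-0.2604,0.0772)=-1.2828;  ψ=arccos(0.0261)=1.5447;  θ3=γ+ψ≈0.2620

θ₁ = 0.7852, θ₂ = -0.1743, θ₃ = 0.2620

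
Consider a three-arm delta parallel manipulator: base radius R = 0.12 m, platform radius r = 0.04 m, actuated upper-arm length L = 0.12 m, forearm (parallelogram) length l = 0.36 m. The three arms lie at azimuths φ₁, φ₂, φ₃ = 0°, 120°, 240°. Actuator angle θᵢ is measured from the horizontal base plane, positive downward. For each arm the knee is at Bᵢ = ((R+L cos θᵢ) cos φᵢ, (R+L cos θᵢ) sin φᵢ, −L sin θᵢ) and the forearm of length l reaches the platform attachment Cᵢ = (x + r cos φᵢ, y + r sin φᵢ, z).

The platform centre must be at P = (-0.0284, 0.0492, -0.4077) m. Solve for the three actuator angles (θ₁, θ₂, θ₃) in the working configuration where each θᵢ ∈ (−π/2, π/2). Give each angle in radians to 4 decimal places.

arm 1 (φ=0.0°): x'=-0.0284, y'=0.0492
  A cos θ + B sin θ = C:  0.1084·cos θ + -0.4077·sin θ = -0.2716
  γ=atan2(-0.4077,0.1084)=-1.3109;  ψ=arccos(-0.6439)=2.2703;  θ1=γ+ψ≈0.9594
φ2=120.0° → target in arm frame (0.0568, 0.0000)
  e−x'=0.0232;  (l²−L²−(e−x')²−y'²−z²)/2L = -0.2148
  θ2 = atan2(B,A) + arccos(C/0.4084) = 0.6108
φ3=240.0° → target in arm frame (-0.0284, -0.0492)
  A cos θ + B sin θ = C:  0.1084·cos θ + -0.4077·sin θ = -0.2716
  θ3 = atan2(B,A) + arccos(C/0.4219) = 0.9595

θ₁ = 0.9594, θ₂ = 0.6108, θ₃ = 0.9595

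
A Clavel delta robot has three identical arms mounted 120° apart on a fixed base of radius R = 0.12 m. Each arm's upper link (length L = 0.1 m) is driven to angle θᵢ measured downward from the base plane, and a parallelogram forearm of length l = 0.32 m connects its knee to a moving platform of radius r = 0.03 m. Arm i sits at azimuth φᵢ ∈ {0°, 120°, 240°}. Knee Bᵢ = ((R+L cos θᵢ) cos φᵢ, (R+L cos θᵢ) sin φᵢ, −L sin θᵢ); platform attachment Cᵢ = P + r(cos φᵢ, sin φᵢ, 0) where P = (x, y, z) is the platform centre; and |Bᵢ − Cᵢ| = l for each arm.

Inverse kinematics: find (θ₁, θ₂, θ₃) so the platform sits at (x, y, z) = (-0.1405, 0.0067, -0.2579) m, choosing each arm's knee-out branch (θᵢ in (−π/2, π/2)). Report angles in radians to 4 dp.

rotate P by −φ1: (-0.1405, 0.0067, -0.2579)
  e−x'=0.2305;  (l²−L²−(e−x')²−y'²−z²)/2L = -0.1364
  γ=atan2(-0.2579,0.2305)=-0.8414;  ψ=arccos(-0.3944)=1.9763;  θ1=γ+ψ≈1.1348
φ2=120.0° → target in arm frame (0.0761, 0.1183)
  A=0.0139, B=-0.2579, C=(l²−L²−A²−y'²−z²)/(2L)=0.0585
  θ2 = atan2(B,A) + arccos(C/0.2583) = -0.1743
arm 3 (φ=240.0°): x'=0.0644, y'=-0.1250
  A cos θ + B sin θ = C:  0.0256·cos θ + -0.2579·sin θ = 0.0480
  √(A²+B²)=0.2592;  θ3 = -1.4720+1.3844 ≈ -0.0876

θ₁ = 1.1348, θ₂ = -0.1743, θ₃ = -0.0876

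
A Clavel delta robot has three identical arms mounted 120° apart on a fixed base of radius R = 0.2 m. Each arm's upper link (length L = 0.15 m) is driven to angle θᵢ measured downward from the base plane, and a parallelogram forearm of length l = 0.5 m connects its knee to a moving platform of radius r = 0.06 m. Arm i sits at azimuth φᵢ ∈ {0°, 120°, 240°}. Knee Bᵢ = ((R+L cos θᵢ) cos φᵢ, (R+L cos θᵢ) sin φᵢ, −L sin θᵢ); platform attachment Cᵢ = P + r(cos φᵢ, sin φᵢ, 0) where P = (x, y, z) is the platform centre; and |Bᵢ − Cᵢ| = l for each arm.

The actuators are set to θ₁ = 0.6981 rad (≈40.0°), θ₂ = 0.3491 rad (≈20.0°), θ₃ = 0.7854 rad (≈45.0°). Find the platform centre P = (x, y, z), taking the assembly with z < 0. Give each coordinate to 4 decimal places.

centre 1 = (0.2549·cos0.0°, 0.2549·sin0.0°, -0.0964) = (0.2549, 0.0000, -0.0964)
centre 2 = (0.2810·cos120.0°, 0.2810·sin120.0°, -0.0513) = (-0.1405, 0.2433, -0.0513)
arm 3 at φ=240.0°: ρ3 = 0.2461;  centre 3 = (-0.1230, -0.2131, -0.1061)
subtract pairs → two planes through P
[-0.7908 0.4866 0.0902]·P = 0.0073;  [-0.7559 -0.4262 -0.0193]·P = -0.0025
Cramer: x(z) = -0.0027+0.0412z;  y(z) = 0.0106-0.1184z
into |P−centre ₁|² = l²: 1.0157z² + 0.1691z + -0.1742 = 0;  Δ = 0.7365;  z = -0.5057 or 0.3392 → z<0 root = -0.5057
x = -0.0235, y = 0.0705

(-0.0235, 0.0705, -0.5057)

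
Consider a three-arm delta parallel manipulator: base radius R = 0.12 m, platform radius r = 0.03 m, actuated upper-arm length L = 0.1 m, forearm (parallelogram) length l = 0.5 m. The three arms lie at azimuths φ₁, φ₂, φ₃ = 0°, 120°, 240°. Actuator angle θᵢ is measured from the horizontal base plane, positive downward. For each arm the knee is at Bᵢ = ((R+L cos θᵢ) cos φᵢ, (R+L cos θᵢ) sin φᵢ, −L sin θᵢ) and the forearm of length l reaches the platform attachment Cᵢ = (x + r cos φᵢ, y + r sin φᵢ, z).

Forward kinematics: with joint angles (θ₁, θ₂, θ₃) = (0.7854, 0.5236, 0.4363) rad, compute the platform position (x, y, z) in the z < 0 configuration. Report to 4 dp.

centre 1 = (0.1607·cos0.0°, 0.1607·sin0.0°, -0.0707) = (0.1607, 0.0000, -0.0707)
centre 2 = (0.1766·cos120.0°, 0.1766·sin120.0°, -0.0500) = (-0.0883, 0.1529, -0.0500)
arm 3 at φ=240.0°: e+L cos θ3 = 0.1806;  centre 3 = (-0.0903, -0.1564, -0.0423)
subtract pairs → two planes through P
[-0.4980 0.3059 0.0414]·P = 0.0029;  [-0.5021 -0.3129 0.0569]·P = 0.0036
det = 0.3094;  x = -0.0064+0.0981z,  y = -0.0011+0.0244z
quadratic in z: (1.0102)z²+(0.1086)z+(-0.2171)=0, √Δ=0.9428 → z ∈ {-0.5204, 0.4129}; z = -0.5204 (taking z<0)
x = -0.0575, y = -0.0138

(-0.0575, -0.0138, -0.5204)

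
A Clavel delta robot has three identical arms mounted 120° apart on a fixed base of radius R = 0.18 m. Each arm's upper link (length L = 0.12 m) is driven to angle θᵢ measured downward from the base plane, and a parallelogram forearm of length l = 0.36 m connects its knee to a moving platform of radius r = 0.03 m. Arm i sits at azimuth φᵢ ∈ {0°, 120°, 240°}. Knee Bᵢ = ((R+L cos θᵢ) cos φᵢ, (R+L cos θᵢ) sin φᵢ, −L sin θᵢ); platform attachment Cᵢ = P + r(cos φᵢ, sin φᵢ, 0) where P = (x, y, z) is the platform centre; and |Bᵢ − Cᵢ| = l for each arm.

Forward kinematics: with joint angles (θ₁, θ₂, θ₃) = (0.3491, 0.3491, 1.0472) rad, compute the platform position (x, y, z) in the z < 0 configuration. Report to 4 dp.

φ1=0.0°: virtual centre (0.2628, 0.0000, -0.0410), radius l
S2 = (0.2628·cos120.0°, 0.2628·sin120.0°, -0.0410) = (-0.1314, 0.2276, -0.0410)
S3 = (0.2100·cos240.0°, 0.2100·sin240.0°, -0.1039) = (-0.1050, -0.1819, -0.1039)
|S₂|²−|S₁|² = 0.0000;  |S₃|²−|S₁|² = -0.0158
plane₁₂: -0.7883x+0.4551y+0.0000z = 0.0000
det = 0.6215;  x = 0.0116+-0.0921z,  y = 0.0201+-0.1595z
into |P−S₁|² = l²: 1.0339z² + 0.1219z + -0.0644 = 0;  Δ = 0.2813;  z = -0.3155 or 0.1975 → z<0 root = -0.3155
x = 0.0406, y = 0.0704

(0.0406, 0.0704, -0.3155)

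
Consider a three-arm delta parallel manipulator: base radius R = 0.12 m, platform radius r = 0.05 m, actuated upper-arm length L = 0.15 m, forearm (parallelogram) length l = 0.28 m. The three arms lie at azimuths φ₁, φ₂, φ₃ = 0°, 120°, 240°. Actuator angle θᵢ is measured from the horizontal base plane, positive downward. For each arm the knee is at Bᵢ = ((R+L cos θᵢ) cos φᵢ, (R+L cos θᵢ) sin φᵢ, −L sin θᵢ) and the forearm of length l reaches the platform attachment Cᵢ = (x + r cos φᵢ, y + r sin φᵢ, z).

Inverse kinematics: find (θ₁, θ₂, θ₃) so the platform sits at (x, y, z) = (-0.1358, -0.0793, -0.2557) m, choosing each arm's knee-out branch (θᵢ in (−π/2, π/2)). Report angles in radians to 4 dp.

θ₁ = 1.3091, θ₂ = 0.7853, θ₃ = 0.0003

rotate P by −φ1: (-0.1358, -0.0793, -0.2557)
  A=0.2058, B=-0.2557, C=(l²−L²−A²−y'²−z²)/(2L)=-0.1937
  γ=atan2(-0.2557,0.2058)=-0.8931;  ψ=arccos(-0.5903)=2.2022;  θ1=γ+ψ≈1.3091
rotate P by −φ2: (-0.0008, 0.1573, -0.2557)
  A cos θ + B sin θ = C:  0.0708·cos θ + -0.2557·sin θ = -0.1307
  γ=atan2(-0.2557,0.0708)=-1.3008;  ψ=arccos(-0.4928)=2.0861;  θ2=γ+ψ≈0.7853
arm 3 (φ=240.0°): x'=0.1366, y'=-0.0780
  A cos θ + B sin θ = C:  -0.0666·cos θ + -0.2557·sin θ = -0.0666
  √(A²+B²)=0.2642;  θ3 = -1.8255+1.8258 ≈ 0.0003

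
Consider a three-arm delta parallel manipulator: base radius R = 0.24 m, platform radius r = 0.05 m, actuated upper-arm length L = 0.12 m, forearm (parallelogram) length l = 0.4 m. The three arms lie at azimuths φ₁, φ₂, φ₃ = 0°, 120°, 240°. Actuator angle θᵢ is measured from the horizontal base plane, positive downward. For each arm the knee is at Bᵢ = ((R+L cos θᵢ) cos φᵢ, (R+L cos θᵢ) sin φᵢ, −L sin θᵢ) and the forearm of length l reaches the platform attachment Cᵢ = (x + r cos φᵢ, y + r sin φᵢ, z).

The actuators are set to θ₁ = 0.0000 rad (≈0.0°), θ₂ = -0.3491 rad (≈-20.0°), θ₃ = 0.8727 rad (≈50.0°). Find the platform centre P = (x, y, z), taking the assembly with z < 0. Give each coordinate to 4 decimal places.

φ1=0.0°: virtual centre (0.3100, 0.0000, 0.0000), radius l
φ2=120.0°: virtual centre (-0.1514, 0.2622, 0.0410), radius l
φ3=240.0°: virtual centre (-0.1336, -0.2313, -0.0919), radius l
eliminate P² terms by subtracting sphere 1 from 2 and 3
[-0.9228 0.5244 0.0821]·P = -0.0028;  [-0.8871 -0.4627 -0.1839]·P = -0.0163
Cramer: x(z) = 0.0110-0.0655z;  y(z) = 0.0141-0.2718z
sphere 1 gives Az²+Bz+C=0 with A=1.0782, B=0.0315, C=-0.0704;  B²−4AC=0.3046;  roots -0.2706, 0.2413;  negative root z = -0.2706
x = 0.0287, y = 0.0876

(0.0287, 0.0876, -0.2706)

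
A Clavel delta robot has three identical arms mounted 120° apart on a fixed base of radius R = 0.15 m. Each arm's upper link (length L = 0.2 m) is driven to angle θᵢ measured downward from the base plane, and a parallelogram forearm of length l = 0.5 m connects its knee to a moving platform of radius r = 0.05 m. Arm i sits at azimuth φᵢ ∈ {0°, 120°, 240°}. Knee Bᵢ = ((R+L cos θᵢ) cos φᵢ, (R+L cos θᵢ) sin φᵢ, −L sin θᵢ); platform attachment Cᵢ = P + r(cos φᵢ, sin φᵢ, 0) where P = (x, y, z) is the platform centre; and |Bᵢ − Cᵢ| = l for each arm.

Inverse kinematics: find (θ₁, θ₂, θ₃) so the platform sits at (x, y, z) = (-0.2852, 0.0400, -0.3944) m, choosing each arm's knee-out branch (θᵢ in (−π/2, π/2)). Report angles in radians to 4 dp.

arm 1 (φ=0.0°): x'=-0.2852, y'=0.0400
  A cos θ + B sin θ = C:  0.3852·cos θ + -0.3944·sin θ = -0.2388
  γ=atan2(-0.3944,0.3852)=-0.7972;  ψ=arccos(-0.4332)=2.0188;  θ1=γ+ψ≈1.2216
arm 2 (φ=120.0°): x'=0.1772, y'=0.2270
  A cos θ + B sin θ = C:  -0.0772·cos θ + -0.3944·sin θ = -0.0076
  √(A²+B²)=0.4019;  θ2 = -1.7642+1.5897 ≈ -0.1745
rotate P by −φ3: (0.1080, -0.2670, -0.3944)
  A cos θ + B sin θ = C:  -0.0080·cos θ + -0.3944·sin θ = -0.0422
  √(A²+B²)=0.3945;  θ3 = -1.5910+1.6781 ≈ 0.0871

θ₁ = 1.2216, θ₂ = -0.1745, θ₃ = 0.0871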